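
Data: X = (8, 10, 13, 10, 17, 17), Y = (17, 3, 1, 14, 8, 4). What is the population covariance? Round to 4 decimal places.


Cov = (1/n)*sum((xi-xbar)(yi-ybar))
n = 6, xbar = 75/6 = 12.5, ybar = 47/6 ≈ 7.833333
sum((xi-xbar)(yi-ybar)) = -64.5
Cov = -64.5 / 6 = -10.75

-10.7500


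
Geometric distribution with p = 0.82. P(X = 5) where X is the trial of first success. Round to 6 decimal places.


P = (1-p)^(k-1) * p
(1-p)^(k-1) = 0.18^4 = 0.00104976
P = 0.00104976 * 0.82 = 0.0008608032

0.000861


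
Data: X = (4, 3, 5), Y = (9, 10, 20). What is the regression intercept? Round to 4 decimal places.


a = ybar - b*xbar, where b = sum((xi-xbar)(yi-ybar)) / sum((xi-xbar)^2)
n = 3, xbar = 12/3 = 4, ybar = 39/3 = 13
Sxy = sum((xi-xbar)(yi-ybar)) = 10
Sxx = sum((xi-xbar)^2) = 2
b = Sxy / Sxx = 5
a = 13 - 5 * 4 = -7

-7.0000


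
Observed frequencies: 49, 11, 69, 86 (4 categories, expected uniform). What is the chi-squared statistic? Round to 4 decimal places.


chi2 = sum((O-E)^2/E), E = total/4
total = 215, E = 215/4 = 53.75
(49 - 53.75)^2 / 53.75 = 22.5625 / 53.75 = 361/860 ≈ 0.419767
(11 - 53.75)^2 / 53.75 = 1827.5625 / 53.75 = 29241/860 ≈ 34.001163
(69 - 53.75)^2 / 53.75 = 232.5625 / 53.75 = 3721/860 ≈ 4.326744
(86 - 53.75)^2 / 53.75 = 1040.0625 / 53.75 = 19.35
chi2 = 12491/215 ≈ 58.097674

58.0977


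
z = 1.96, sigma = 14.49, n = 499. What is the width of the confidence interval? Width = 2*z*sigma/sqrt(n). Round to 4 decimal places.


width = 2*z*sigma/sqrt(n)
2*z*sigma = 2 * 1.96 * 14.49 = 56.8008
sqrt(499) ≈ 22.338308
width = 56.8008 / 22.338308 ≈ 2.542753

2.5428


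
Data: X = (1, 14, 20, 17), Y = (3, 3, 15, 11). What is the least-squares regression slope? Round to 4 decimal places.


b = sum((xi-xbar)(yi-ybar)) / sum((xi-xbar)^2)
n = 4, xbar = 52/4 = 13, ybar = 32/4 = 8
Sxy = sum((xi-xbar)(yi-ybar)) = 116
Sxx = sum((xi-xbar)^2) = 210
b = Sxy / Sxx = 58/105 ≈ 0.552381

0.5524


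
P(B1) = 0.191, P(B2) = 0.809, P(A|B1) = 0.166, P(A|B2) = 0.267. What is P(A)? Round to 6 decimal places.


P(A) = P(A|B1)*P(B1) + P(A|B2)*P(B2)
P(A|B1)*P(B1) = 0.166 * 0.191 = 0.031706
P(A|B2)*P(B2) = 0.267 * 0.809 = 0.216003
P(A) = 0.031706 + 0.216003 = 0.247709

0.247709


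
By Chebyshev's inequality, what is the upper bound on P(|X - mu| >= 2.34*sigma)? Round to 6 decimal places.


P <= 1/k^2
k^2 = 2.34^2 = 5.4756
1/k^2 = 1 / 5.4756 ≈ 0.18262839

0.182628


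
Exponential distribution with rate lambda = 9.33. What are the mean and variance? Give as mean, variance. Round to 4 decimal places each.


mean = 1/lam, var = 1/lam^2
mean = 1 / 9.33 = 100/933 ≈ 0.107181
lam^2 = 9.33^2 = 87.0489
var = 1 / 87.0489 ≈ 0.011488

0.1072, 0.0115


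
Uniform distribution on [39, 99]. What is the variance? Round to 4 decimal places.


Var = (b-a)^2 / 12
(b-a)^2 = (99 - 39)^2 = 3600
Var = 3600/12 = 300

300.0000


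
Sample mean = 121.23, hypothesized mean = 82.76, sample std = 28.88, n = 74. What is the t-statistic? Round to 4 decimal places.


t = (xbar - mu0) / (s/sqrt(n))
xbar - mu0 = 121.23 - 82.76 = 38.47
sqrt(74) ≈ 8.60232527
s/sqrt(n) = 28.88 / 8.60232527 ≈ 3.35723181
t = 38.47 / 3.35723181 ≈ 11.458845

11.4588


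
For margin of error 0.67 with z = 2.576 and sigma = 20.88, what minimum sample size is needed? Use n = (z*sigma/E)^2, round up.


z*sigma/E = 2.576 * 20.88 / 0.67 = 672336/8375 ≈ 80.278925
(z*sigma/E)^2 ≈ 6444.705859
round up: n = 6445

6445


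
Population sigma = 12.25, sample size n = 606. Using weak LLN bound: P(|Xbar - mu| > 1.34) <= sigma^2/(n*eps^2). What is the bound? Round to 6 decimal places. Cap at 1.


bound = min(1, sigma^2/(n*eps^2))
sigma^2 = 12.25^2 = 150.0625
n*eps^2 = 606 * 1.34^2 = 606 * 1.7956 = 1088.1336
sigma^2/(n*eps^2) = 150.0625 / 1088.1336 ≈ 0.13790816

0.137908


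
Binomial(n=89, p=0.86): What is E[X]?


E[X] = n*p = 89 * 0.86 = 76.54

76.54


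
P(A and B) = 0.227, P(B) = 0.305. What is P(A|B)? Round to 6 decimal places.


P(A|B) = P(A and B) / P(B) = 0.227 / 0.305 = 227/305 ≈ 0.74426230

0.744262


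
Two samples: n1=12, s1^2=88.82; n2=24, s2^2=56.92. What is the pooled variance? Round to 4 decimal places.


sp^2 = ((n1-1)*s1^2 + (n2-1)*s2^2)/(n1+n2-2)
(n1-1)*s1^2 = 11 * 88.82 = 977.02
(n2-1)*s2^2 = 23 * 56.92 = 1309.16
numerator = 977.02 + 1309.16 = 2286.18
n1+n2-2 = 34
sp^2 = 2286.18 / 34 = 114309/1700 ≈ 67.240588

67.2406


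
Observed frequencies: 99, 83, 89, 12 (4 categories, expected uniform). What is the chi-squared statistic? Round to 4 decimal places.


chi2 = sum((O-E)^2/E), E = total/4
total = 283, E = 283/4 = 70.75
(99 - 70.75)^2 / 70.75 = 798.0625 / 70.75 = 12769/1132 ≈ 11.280035
(83 - 70.75)^2 / 70.75 = 150.0625 / 70.75 = 2401/1132 ≈ 2.121025
(89 - 70.75)^2 / 70.75 = 333.0625 / 70.75 = 5329/1132 ≈ 4.707597
(12 - 70.75)^2 / 70.75 = 3451.5625 / 70.75 = 55225/1132 ≈ 48.785336
chi2 = 18931/283 ≈ 66.893993

66.8940


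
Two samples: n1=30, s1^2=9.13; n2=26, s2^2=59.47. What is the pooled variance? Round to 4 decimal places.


sp^2 = ((n1-1)*s1^2 + (n2-1)*s2^2)/(n1+n2-2)
(n1-1)*s1^2 = 29 * 9.13 = 264.77
(n2-1)*s2^2 = 25 * 59.47 = 1486.75
numerator = 264.77 + 1486.75 = 1751.52
n1+n2-2 = 54
sp^2 = 1751.52 / 54 = 7298/225 ≈ 32.435556

32.4356


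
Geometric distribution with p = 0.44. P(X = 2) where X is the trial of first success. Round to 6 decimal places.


P = (1-p)^(k-1) * p
(1-p)^(k-1) = 0.56^1 = 0.56
P = 0.56 * 0.44 = 0.2464

0.246400


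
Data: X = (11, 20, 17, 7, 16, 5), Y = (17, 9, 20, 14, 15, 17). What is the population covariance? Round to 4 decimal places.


Cov = (1/n)*sum((xi-xbar)(yi-ybar))
n = 6, xbar = 76/6 = 38/3 ≈ 12.666667, ybar = 92/6 = 46/3 ≈ 15.333333
sum((xi-xbar)(yi-ybar)) = -106/3 ≈ -35.333333
Cov = -35.333333 / 6 = -53/9 ≈ -5.888889

-5.8889


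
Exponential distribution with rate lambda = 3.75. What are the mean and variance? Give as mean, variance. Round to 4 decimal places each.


mean = 1/lam, var = 1/lam^2
mean = 1 / 3.75 = 4/15 ≈ 0.266667
lam^2 = 3.75^2 = 14.0625
var = 1 / 14.0625 = 16/225 ≈ 0.071111

0.2667, 0.0711


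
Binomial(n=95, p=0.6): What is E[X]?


E[X] = n*p = 95 * 0.6 = 57

57


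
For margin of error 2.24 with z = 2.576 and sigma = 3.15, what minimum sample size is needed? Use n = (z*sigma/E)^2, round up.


z*sigma/E = 2.576 * 3.15 / 2.24 = 3.6225
(z*sigma/E)^2 ≈ 13.122506
round up: n = 14

14


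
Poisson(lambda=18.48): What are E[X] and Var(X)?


E[X] = Var(X) = lambda = 18.48

18.48, 18.48


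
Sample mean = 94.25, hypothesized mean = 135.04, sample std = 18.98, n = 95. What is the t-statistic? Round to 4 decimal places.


t = (xbar - mu0) / (s/sqrt(n))
xbar - mu0 = 94.25 - 135.04 = -40.79
sqrt(95) ≈ 9.74679434
s/sqrt(n) = 18.98 / 9.74679434 ≈ 1.94730691
t = -40.79 / 1.94730691 ≈ -20.946878

-20.9469


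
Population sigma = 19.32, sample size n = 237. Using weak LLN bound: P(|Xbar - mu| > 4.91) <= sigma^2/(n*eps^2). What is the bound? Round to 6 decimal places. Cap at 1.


bound = min(1, sigma^2/(n*eps^2))
sigma^2 = 19.32^2 = 373.2624
n*eps^2 = 237 * 4.91^2 = 237 * 24.1081 = 5713.6197
sigma^2/(n*eps^2) = 373.2624 / 5713.6197 ≈ 0.06532853

0.065329


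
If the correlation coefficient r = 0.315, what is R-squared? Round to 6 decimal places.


R^2 = r^2 = (0.315)^2 = 0.099225

0.099225


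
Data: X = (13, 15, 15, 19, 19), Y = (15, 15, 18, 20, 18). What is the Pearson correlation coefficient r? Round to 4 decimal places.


r = sum((xi-xbar)(yi-ybar)) / sqrt(sum((xi-xbar)^2) * sum((yi-ybar)^2))
n = 5, xbar = 81/5 = 16.2, ybar = 86/5 = 17.2
Sxy = sum((xi-xbar)(yi-ybar)) = 18.8
Sxx = sum((xi-xbar)^2) = 28.8
Syy = sum((yi-ybar)^2) = 18.8
sqrt(Sxx*Syy) ≈ 23.268863
r = Sxy / sqrt(Sxx*Syy) = 18.8 / 23.268863 ≈ 0.807947

0.8079


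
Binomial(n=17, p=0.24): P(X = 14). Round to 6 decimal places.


P = C(n,k) * p^k * (1-p)^(n-k)
C(17,14) = 680
p^k = 0.24^14 ≈ 0.000000002103572
(1-p)^(n-k) = 0.76^3 = 0.438976
P = 680 * 0.000000002103572 * 0.438976 ≈ 0.000001

0.000001


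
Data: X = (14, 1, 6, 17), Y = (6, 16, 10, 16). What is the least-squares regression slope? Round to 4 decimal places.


b = sum((xi-xbar)(yi-ybar)) / sum((xi-xbar)^2)
n = 4, xbar = 38/4 = 9.5, ybar = 48/4 = 12
Sxy = sum((xi-xbar)(yi-ybar)) = -24
Sxx = sum((xi-xbar)^2) = 161
b = Sxy / Sxx = -24/161 ≈ -0.149068

-0.1491


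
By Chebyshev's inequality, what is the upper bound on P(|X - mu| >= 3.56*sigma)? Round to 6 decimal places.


P <= 1/k^2
k^2 = 3.56^2 = 12.6736
1/k^2 = 1 / 12.6736 = 625/7921 ≈ 0.07890418

0.078904


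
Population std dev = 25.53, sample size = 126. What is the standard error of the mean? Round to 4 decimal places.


SE = sigma / sqrt(n)
sqrt(126) ≈ 11.224972
SE = 25.53 / 11.224972 ≈ 2.274393

2.2744


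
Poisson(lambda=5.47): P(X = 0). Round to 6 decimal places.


P = e^(-lam) * lam^k / k!
e^(-5.47) ≈ 0.004211232
lam^k = 5.47^0 = 1
k! = 0! = 1
P = 0.004211232 * 1 / 1 ≈ 0.004211

0.004211


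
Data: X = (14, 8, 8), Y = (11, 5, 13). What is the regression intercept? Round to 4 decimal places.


a = ybar - b*xbar, where b = sum((xi-xbar)(yi-ybar)) / sum((xi-xbar)^2)
n = 3, xbar = 30/3 = 10, ybar = 29/3 ≈ 9.666667
Sxy = sum((xi-xbar)(yi-ybar)) = 8
Sxx = sum((xi-xbar)^2) = 24
b = Sxy / Sxx = 1/3 ≈ 0.333333
a = 9.666667 - 0.333333 * 10 = 19/3 ≈ 6.333333

6.3333


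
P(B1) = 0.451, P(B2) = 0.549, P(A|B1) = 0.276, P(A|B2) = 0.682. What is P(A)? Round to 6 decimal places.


P(A) = P(A|B1)*P(B1) + P(A|B2)*P(B2)
P(A|B1)*P(B1) = 0.276 * 0.451 = 0.124476
P(A|B2)*P(B2) = 0.682 * 0.549 = 0.374418
P(A) = 0.124476 + 0.374418 = 0.498894

0.498894


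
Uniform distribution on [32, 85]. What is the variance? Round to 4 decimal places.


Var = (b-a)^2 / 12
(b-a)^2 = (85 - 32)^2 = 2809
Var = 2809/12 ≈ 234.083333

234.0833


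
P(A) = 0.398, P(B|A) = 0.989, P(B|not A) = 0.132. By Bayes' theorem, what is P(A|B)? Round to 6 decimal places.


P(A|B) = P(B|A)*P(A) / P(B), P(B) = P(B|A)*P(A) + P(B|not A)*P(not A)
P(B|A)*P(A) = 0.989 * 0.398 = 0.393622
P(B|not A)*P(not A) = 0.132 * 0.602 = 0.079464
P(B) = 0.393622 + 0.079464 = 0.473086
P(A|B) = 0.393622 / 0.473086 = 4577/5501 ≈ 0.83203054

0.832031


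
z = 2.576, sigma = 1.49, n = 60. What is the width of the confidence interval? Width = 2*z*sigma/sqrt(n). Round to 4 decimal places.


width = 2*z*sigma/sqrt(n)
2*z*sigma = 2 * 2.576 * 1.49 = 7.67648
sqrt(60) ≈ 7.745967
width = 7.67648 / 7.745967 ≈ 0.991029

0.9910


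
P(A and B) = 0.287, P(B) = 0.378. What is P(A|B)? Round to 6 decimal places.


P(A|B) = P(A and B) / P(B) = 0.287 / 0.378 = 41/54 ≈ 0.75925926

0.759259


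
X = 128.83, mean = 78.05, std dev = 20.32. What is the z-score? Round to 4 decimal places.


z = (X - mu) / sigma
X - mu = 128.83 - 78.05 = 50.78
z = 50.78 / 20.32 = 2539/1016 ≈ 2.499016

2.4990


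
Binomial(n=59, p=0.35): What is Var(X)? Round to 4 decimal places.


Var = n*p*(1-p) = 59 * 0.35 * 0.65 = 13.4225

13.4225


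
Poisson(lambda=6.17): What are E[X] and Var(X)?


E[X] = Var(X) = lambda = 6.17

6.17, 6.17


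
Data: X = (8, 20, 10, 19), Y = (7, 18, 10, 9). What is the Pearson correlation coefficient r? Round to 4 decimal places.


r = sum((xi-xbar)(yi-ybar)) / sqrt(sum((xi-xbar)^2) * sum((yi-ybar)^2))
n = 4, xbar = 57/4 = 14.25, ybar = 44/4 = 11
Sxy = sum((xi-xbar)(yi-ybar)) = 60
Sxx = sum((xi-xbar)^2) = 112.75
Syy = sum((yi-ybar)^2) = 70
sqrt(Sxx*Syy) ≈ 88.839743
r = Sxy / sqrt(Sxx*Syy) = 60 / 88.839743 ≈ 0.675373

0.6754


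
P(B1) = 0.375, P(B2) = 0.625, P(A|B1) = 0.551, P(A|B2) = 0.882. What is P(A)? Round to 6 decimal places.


P(A) = P(A|B1)*P(B1) + P(A|B2)*P(B2)
P(A|B1)*P(B1) = 0.551 * 0.375 = 0.206625
P(A|B2)*P(B2) = 0.882 * 0.625 = 0.55125
P(A) = 0.206625 + 0.55125 = 0.757875

0.757875


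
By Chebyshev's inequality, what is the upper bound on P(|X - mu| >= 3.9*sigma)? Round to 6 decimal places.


P <= 1/k^2
k^2 = 3.9^2 = 15.21
1/k^2 = 1 / 15.21 = 100/1521 ≈ 0.06574622

0.065746


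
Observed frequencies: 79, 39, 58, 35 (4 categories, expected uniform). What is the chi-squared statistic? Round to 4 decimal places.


chi2 = sum((O-E)^2/E), E = total/4
total = 211, E = 211/4 = 52.75
(79 - 52.75)^2 / 52.75 = 689.0625 / 52.75 = 11025/844 ≈ 13.062796
(39 - 52.75)^2 / 52.75 = 189.0625 / 52.75 = 3025/844 ≈ 3.584123
(58 - 52.75)^2 / 52.75 = 27.5625 / 52.75 = 441/844 ≈ 0.522512
(35 - 52.75)^2 / 52.75 = 315.0625 / 52.75 = 5041/844 ≈ 5.972749
chi2 = 4883/211 ≈ 23.142180

23.1422


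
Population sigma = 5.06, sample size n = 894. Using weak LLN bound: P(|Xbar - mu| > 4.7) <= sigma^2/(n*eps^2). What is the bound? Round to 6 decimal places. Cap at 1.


bound = min(1, sigma^2/(n*eps^2))
sigma^2 = 5.06^2 = 25.6036
n*eps^2 = 894 * 4.7^2 = 894 * 22.09 = 19748.46
sigma^2/(n*eps^2) = 25.6036 / 19748.46 ≈ 0.00129649

0.001296


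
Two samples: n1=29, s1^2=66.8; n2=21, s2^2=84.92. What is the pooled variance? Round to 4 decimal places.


sp^2 = ((n1-1)*s1^2 + (n2-1)*s2^2)/(n1+n2-2)
(n1-1)*s1^2 = 28 * 66.8 = 1870.4
(n2-1)*s2^2 = 20 * 84.92 = 1698.4
numerator = 1870.4 + 1698.4 = 3568.8
n1+n2-2 = 48
sp^2 = 3568.8 / 48 = 74.35

74.3500


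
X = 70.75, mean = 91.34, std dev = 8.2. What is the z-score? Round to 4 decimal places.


z = (X - mu) / sigma
X - mu = 70.75 - 91.34 = -20.59
z = -20.59 / 8.2 = -2059/820 ≈ -2.510976

-2.5110


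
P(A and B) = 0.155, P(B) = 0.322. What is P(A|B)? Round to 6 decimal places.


P(A|B) = P(A and B) / P(B) = 0.155 / 0.322 = 155/322 ≈ 0.48136646

0.481366


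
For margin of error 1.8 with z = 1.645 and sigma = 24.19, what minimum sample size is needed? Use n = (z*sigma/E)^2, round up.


z*sigma/E = 1.645 * 24.19 / 1.8 ≈ 22.106972
(z*sigma/E)^2 ≈ 488.718221
round up: n = 489

489


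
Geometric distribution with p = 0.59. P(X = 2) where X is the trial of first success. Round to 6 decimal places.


P = (1-p)^(k-1) * p
(1-p)^(k-1) = 0.41^1 = 0.41
P = 0.41 * 0.59 = 0.2419

0.241900


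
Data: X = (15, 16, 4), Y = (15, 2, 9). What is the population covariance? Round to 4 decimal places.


Cov = (1/n)*sum((xi-xbar)(yi-ybar))
n = 3, xbar = 35/3 ≈ 11.666667, ybar = 26/3 ≈ 8.666667
sum((xi-xbar)(yi-ybar)) = -31/3 ≈ -10.333333
Cov = -10.333333 / 3 = -31/9 ≈ -3.444444

-3.4444


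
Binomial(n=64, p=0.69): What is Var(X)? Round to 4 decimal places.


Var = n*p*(1-p) = 64 * 0.69 * 0.31 = 13.6896

13.6896


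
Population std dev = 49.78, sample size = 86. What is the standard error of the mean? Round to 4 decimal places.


SE = sigma / sqrt(n)
sqrt(86) ≈ 9.273618
SE = 49.78 / 9.273618 ≈ 5.367915

5.3679


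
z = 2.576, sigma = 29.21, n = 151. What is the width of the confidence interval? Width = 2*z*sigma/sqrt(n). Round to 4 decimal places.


width = 2*z*sigma/sqrt(n)
2*z*sigma = 2 * 2.576 * 29.21 = 150.48992
sqrt(151) ≈ 12.288206
width = 150.48992 / 12.288206 ≈ 12.246696

12.2467


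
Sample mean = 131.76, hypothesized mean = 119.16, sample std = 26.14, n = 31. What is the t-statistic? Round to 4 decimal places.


t = (xbar - mu0) / (s/sqrt(n))
xbar - mu0 = 131.76 - 119.16 = 12.6
sqrt(31) ≈ 5.56776436
s/sqrt(n) = 26.14 / 5.56776436 ≈ 4.69488259
t = 12.6 / 4.69488259 ≈ 2.683773

2.6838


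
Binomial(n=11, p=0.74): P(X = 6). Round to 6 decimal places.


P = C(n,k) * p^k * (1-p)^(n-k)
C(11,6) = 462
p^k = 0.74^6 ≈ 0.1642065
(1-p)^(n-k) = 0.26^5 ≈ 0.001188138
P = 462 * 0.1642065 * 0.001188138 ≈ 0.090136

0.090136


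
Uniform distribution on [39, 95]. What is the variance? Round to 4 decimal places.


Var = (b-a)^2 / 12
(b-a)^2 = (95 - 39)^2 = 3136
Var = 3136/12 ≈ 261.333333

261.3333


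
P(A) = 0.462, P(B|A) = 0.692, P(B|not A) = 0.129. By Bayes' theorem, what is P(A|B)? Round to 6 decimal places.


P(A|B) = P(B|A)*P(A) / P(B), P(B) = P(B|A)*P(A) + P(B|not A)*P(not A)
P(B|A)*P(A) = 0.692 * 0.462 = 0.319704
P(B|not A)*P(not A) = 0.129 * 0.538 = 0.069402
P(B) = 0.319704 + 0.069402 = 0.389106
P(A|B) = 0.319704 / 0.389106 ≈ 0.82163729

0.821637


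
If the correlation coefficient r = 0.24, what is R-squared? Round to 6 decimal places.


R^2 = r^2 = (0.24)^2 = 0.0576

0.057600


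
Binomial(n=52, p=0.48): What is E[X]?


E[X] = n*p = 52 * 0.48 = 24.96

24.96


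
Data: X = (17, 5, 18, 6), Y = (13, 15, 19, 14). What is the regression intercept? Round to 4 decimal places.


a = ybar - b*xbar, where b = sum((xi-xbar)(yi-ybar)) / sum((xi-xbar)^2)
n = 4, xbar = 46/4 = 11.5, ybar = 61/4 = 15.25
Sxy = sum((xi-xbar)(yi-ybar)) = 20.5
Sxx = sum((xi-xbar)^2) = 145
b = Sxy / Sxx = 41/290 ≈ 0.141379
a = 15.25 - 0.141379 * 11.5 = 3951/290 ≈ 13.624138

13.6241


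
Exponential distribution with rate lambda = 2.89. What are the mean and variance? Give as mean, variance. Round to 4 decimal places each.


mean = 1/lam, var = 1/lam^2
mean = 1 / 2.89 = 100/289 ≈ 0.346021
lam^2 = 2.89^2 = 8.3521
var = 1 / 8.3521 ≈ 0.119730

0.3460, 0.1197


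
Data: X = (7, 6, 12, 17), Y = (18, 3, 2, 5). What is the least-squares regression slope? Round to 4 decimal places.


b = sum((xi-xbar)(yi-ybar)) / sum((xi-xbar)^2)
n = 4, xbar = 42/4 = 10.5, ybar = 28/4 = 7
Sxy = sum((xi-xbar)(yi-ybar)) = -41
Sxx = sum((xi-xbar)^2) = 77
b = Sxy / Sxx = -41/77 ≈ -0.532468

-0.5325


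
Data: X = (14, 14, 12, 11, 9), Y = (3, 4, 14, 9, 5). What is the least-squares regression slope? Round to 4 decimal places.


b = sum((xi-xbar)(yi-ybar)) / sum((xi-xbar)^2)
n = 5, xbar = 60/5 = 12, ybar = 35/5 = 7
Sxy = sum((xi-xbar)(yi-ybar)) = -10
Sxx = sum((xi-xbar)^2) = 18
b = Sxy / Sxx = -5/9 ≈ -0.555556

-0.5556


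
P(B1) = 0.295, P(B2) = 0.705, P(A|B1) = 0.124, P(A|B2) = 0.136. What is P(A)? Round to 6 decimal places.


P(A) = P(A|B1)*P(B1) + P(A|B2)*P(B2)
P(A|B1)*P(B1) = 0.124 * 0.295 = 0.03658
P(A|B2)*P(B2) = 0.136 * 0.705 = 0.09588
P(A) = 0.03658 + 0.09588 = 0.13246

0.132460


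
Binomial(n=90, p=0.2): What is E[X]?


E[X] = n*p = 90 * 0.2 = 18

18


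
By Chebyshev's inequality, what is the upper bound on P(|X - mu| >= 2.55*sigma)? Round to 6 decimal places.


P <= 1/k^2
k^2 = 2.55^2 = 6.5025
1/k^2 = 1 / 6.5025 = 400/2601 ≈ 0.15378700

0.153787


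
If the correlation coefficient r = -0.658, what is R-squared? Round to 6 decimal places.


R^2 = r^2 = (-0.658)^2 = 0.432964

0.432964


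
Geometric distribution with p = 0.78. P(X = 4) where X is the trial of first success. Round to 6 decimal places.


P = (1-p)^(k-1) * p
(1-p)^(k-1) = 0.22^3 = 0.010648
P = 0.010648 * 0.78 = 0.00830544

0.008305


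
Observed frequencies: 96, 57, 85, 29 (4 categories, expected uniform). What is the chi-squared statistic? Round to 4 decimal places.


chi2 = sum((O-E)^2/E), E = total/4
total = 267, E = 267/4 = 66.75
(96 - 66.75)^2 / 66.75 = 855.5625 / 66.75 = 4563/356 ≈ 12.817416
(57 - 66.75)^2 / 66.75 = 95.0625 / 66.75 = 507/356 ≈ 1.424157
(85 - 66.75)^2 / 66.75 = 333.0625 / 66.75 = 5329/1068 ≈ 4.989700
(29 - 66.75)^2 / 66.75 = 1425.0625 / 66.75 = 22801/1068 ≈ 21.349251
chi2 = 10835/267 ≈ 40.580524

40.5805


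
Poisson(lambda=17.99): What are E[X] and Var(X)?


E[X] = Var(X) = lambda = 17.99

17.99, 17.99


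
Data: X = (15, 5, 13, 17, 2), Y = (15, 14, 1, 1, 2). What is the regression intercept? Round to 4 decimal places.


a = ybar - b*xbar, where b = sum((xi-xbar)(yi-ybar)) / sum((xi-xbar)^2)
n = 5, xbar = 52/5 = 10.4, ybar = 33/5 = 6.6
Sxy = sum((xi-xbar)(yi-ybar)) = -14.2
Sxx = sum((xi-xbar)^2) = 171.2
b = Sxy / Sxx = -71/856 ≈ -0.082944
a = 6.6 - (-0.082944) * 10.4 = 1597/214 ≈ 7.462617

7.4626


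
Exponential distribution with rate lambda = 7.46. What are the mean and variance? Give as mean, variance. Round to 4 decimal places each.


mean = 1/lam, var = 1/lam^2
mean = 1 / 7.46 = 50/373 ≈ 0.134048
lam^2 = 7.46^2 = 55.6516
var = 1 / 55.6516 ≈ 0.017969

0.1340, 0.0180


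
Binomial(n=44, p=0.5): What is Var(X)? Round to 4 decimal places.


Var = n*p*(1-p) = 44 * 0.5 * 0.5 = 11

11.0000


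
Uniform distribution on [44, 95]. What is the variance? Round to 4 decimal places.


Var = (b-a)^2 / 12
(b-a)^2 = (95 - 44)^2 = 2601
Var = 2601/12 = 216.75

216.7500


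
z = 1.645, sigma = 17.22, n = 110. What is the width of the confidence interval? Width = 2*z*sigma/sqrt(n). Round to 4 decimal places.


width = 2*z*sigma/sqrt(n)
2*z*sigma = 2 * 1.645 * 17.22 = 56.6538
sqrt(110) ≈ 10.488088
width = 56.6538 / 10.488088 ≈ 5.401728

5.4017


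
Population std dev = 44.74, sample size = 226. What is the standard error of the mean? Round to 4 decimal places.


SE = sigma / sqrt(n)
sqrt(226) ≈ 15.033296
SE = 44.74 / 15.033296 ≈ 2.976061

2.9761


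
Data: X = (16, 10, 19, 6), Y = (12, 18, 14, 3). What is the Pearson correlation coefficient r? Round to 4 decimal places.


r = sum((xi-xbar)(yi-ybar)) / sqrt(sum((xi-xbar)^2) * sum((yi-ybar)^2))
n = 4, xbar = 51/4 = 12.75, ybar = 47/4 = 11.75
Sxy = sum((xi-xbar)(yi-ybar)) = 56.75
Sxx = sum((xi-xbar)^2) = 102.75
Syy = sum((yi-ybar)^2) = 120.75
sqrt(Sxx*Syy) ≈ 111.386994
r = Sxy / sqrt(Sxx*Syy) = 56.75 / 111.386994 ≈ 0.509485

0.5095


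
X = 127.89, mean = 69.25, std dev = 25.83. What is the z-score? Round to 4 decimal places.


z = (X - mu) / sigma
X - mu = 127.89 - 69.25 = 58.64
z = 58.64 / 25.83 = 5864/2583 ≈ 2.270228

2.2702


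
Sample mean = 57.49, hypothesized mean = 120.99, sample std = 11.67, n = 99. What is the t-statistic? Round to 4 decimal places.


t = (xbar - mu0) / (s/sqrt(n))
xbar - mu0 = 57.49 - 120.99 = -63.5
sqrt(99) ≈ 9.94987437
s/sqrt(n) = 11.67 / 9.94987437 ≈ 1.17287913
t = -63.5 / 1.17287913 ≈ -54.140276

-54.1403


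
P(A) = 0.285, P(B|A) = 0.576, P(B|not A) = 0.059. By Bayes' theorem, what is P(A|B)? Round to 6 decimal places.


P(A|B) = P(B|A)*P(A) / P(B), P(B) = P(B|A)*P(A) + P(B|not A)*P(not A)
P(B|A)*P(A) = 0.576 * 0.285 = 0.16416
P(B|not A)*P(not A) = 0.059 * 0.715 = 0.042185
P(B) = 0.16416 + 0.042185 = 0.206345
P(A|B) = 0.16416 / 0.206345 ≈ 0.79556083

0.795561


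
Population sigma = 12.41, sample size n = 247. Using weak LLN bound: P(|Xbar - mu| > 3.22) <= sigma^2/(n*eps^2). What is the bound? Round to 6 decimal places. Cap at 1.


bound = min(1, sigma^2/(n*eps^2))
sigma^2 = 12.41^2 = 154.0081
n*eps^2 = 247 * 3.22^2 = 247 * 10.3684 = 2560.9948
sigma^2/(n*eps^2) = 154.0081 / 2560.9948 ≈ 0.06013605

0.060136


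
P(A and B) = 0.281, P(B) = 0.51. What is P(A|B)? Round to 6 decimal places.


P(A|B) = P(A and B) / P(B) = 0.281 / 0.51 = 281/510 ≈ 0.55098039

0.550980


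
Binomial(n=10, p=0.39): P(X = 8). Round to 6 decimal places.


P = C(n,k) * p^k * (1-p)^(n-k)
C(10,8) = 45
p^k = 0.39^8 ≈ 0.0005352009
(1-p)^(n-k) = 0.61^2 = 0.3721
P = 45 * 0.0005352009 * 0.3721 ≈ 0.008962

0.008962


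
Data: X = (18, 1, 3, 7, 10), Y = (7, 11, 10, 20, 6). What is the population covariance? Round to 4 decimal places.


Cov = (1/n)*sum((xi-xbar)(yi-ybar))
n = 5, xbar = 39/5 = 7.8, ybar = 54/5 = 10.8
sum((xi-xbar)(yi-ybar)) = -54.2
Cov = -54.2 / 5 = -10.84

-10.8400


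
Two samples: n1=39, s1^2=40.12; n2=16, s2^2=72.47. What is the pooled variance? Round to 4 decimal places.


sp^2 = ((n1-1)*s1^2 + (n2-1)*s2^2)/(n1+n2-2)
(n1-1)*s1^2 = 38 * 40.12 = 1524.56
(n2-1)*s2^2 = 15 * 72.47 = 1087.05
numerator = 1524.56 + 1087.05 = 2611.61
n1+n2-2 = 53
sp^2 = 2611.61 / 53 = 261161/5300 ≈ 49.275660

49.2757


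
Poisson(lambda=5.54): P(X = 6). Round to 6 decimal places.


P = e^(-lam) * lam^k / k!
e^(-5.54) ≈ 0.003926527
lam^k = 5.54^6 ≈ 28910.698750
k! = 6! = 720
P = 0.003926527 * 28910.698750 / 720 ≈ 0.157665

0.157665


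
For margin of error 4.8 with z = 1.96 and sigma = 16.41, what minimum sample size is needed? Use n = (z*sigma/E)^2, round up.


z*sigma/E = 1.96 * 16.41 / 4.8 = 6.70075
(z*sigma/E)^2 ≈ 44.900051
round up: n = 45

45


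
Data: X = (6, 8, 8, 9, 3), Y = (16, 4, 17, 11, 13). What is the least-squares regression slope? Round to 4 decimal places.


b = sum((xi-xbar)(yi-ybar)) / sum((xi-xbar)^2)
n = 5, xbar = 34/5 = 6.8, ybar = 61/5 = 12.2
Sxy = sum((xi-xbar)(yi-ybar)) = -12.8
Sxx = sum((xi-xbar)^2) = 22.8
b = Sxy / Sxx = -32/57 ≈ -0.561404

-0.5614


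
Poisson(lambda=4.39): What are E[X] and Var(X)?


E[X] = Var(X) = lambda = 4.39

4.39, 4.39


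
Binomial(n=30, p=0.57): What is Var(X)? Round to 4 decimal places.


Var = n*p*(1-p) = 30 * 0.57 * 0.43 = 7.353

7.3530


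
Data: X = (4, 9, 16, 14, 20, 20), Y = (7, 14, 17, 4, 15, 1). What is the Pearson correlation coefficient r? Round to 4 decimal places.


r = sum((xi-xbar)(yi-ybar)) / sqrt(sum((xi-xbar)^2) * sum((yi-ybar)^2))
n = 6, xbar = 83/6 ≈ 13.833333, ybar = 58/6 = 29/3 ≈ 9.666667
Sxy = sum((xi-xbar)(yi-ybar)) = -1/3 ≈ -0.333333
Sxx = sum((xi-xbar)^2) = 1205/6 ≈ 200.833333
Syy = sum((yi-ybar)^2) = 646/3 ≈ 215.333333
sqrt(Sxx*Syy) ≈ 207.956993
r = Sxy / sqrt(Sxx*Syy) = -0.333333 / 207.956993 ≈ -0.001603

-0.0016


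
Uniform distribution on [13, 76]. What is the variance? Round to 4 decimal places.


Var = (b-a)^2 / 12
(b-a)^2 = (76 - 13)^2 = 3969
Var = 3969/12 = 330.75

330.7500


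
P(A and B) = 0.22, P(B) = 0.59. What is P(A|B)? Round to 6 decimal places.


P(A|B) = P(A and B) / P(B) = 0.22 / 0.59 = 22/59 ≈ 0.37288136

0.372881


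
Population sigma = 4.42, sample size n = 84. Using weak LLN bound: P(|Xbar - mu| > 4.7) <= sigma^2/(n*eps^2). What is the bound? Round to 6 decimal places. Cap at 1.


bound = min(1, sigma^2/(n*eps^2))
sigma^2 = 4.42^2 = 19.5364
n*eps^2 = 84 * 4.7^2 = 84 * 22.09 = 1855.56
sigma^2/(n*eps^2) = 19.5364 / 1855.56 ≈ 0.01052857

0.010529


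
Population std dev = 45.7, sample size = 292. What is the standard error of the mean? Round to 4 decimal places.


SE = sigma / sqrt(n)
sqrt(292) ≈ 17.088007
SE = 45.7 / 17.088007 ≈ 2.674390

2.6744


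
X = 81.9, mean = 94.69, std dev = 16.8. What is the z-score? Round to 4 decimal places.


z = (X - mu) / sigma
X - mu = 81.9 - 94.69 = -12.79
z = -12.79 / 16.8 = -1279/1680 ≈ -0.761310

-0.7613


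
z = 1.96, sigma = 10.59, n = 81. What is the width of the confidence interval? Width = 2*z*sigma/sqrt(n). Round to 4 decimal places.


width = 2*z*sigma/sqrt(n)
2*z*sigma = 2 * 1.96 * 10.59 = 41.5128
sqrt(81) = 9
width = 41.5128 / 9 = 17297/3750 ≈ 4.612533

4.6125


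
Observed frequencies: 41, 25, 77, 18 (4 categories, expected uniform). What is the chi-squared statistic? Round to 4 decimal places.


chi2 = sum((O-E)^2/E), E = total/4
total = 161, E = 161/4 = 40.25
(41 - 40.25)^2 / 40.25 = 0.5625 / 40.25 = 9/644 ≈ 0.013975
(25 - 40.25)^2 / 40.25 = 232.5625 / 40.25 = 3721/644 ≈ 5.777950
(77 - 40.25)^2 / 40.25 = 1350.5625 / 40.25 = 3087/92 ≈ 33.554348
(18 - 40.25)^2 / 40.25 = 495.0625 / 40.25 = 7921/644 ≈ 12.299689
chi2 = 8315/161 ≈ 51.645963

51.6460


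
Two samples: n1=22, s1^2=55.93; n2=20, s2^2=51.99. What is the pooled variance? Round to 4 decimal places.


sp^2 = ((n1-1)*s1^2 + (n2-1)*s2^2)/(n1+n2-2)
(n1-1)*s1^2 = 21 * 55.93 = 1174.53
(n2-1)*s2^2 = 19 * 51.99 = 987.81
numerator = 1174.53 + 987.81 = 2162.34
n1+n2-2 = 40
sp^2 = 2162.34 / 40 = 54.0585

54.0585


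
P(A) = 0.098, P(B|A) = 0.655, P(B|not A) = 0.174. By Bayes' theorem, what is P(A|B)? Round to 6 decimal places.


P(A|B) = P(B|A)*P(A) / P(B), P(B) = P(B|A)*P(A) + P(B|not A)*P(not A)
P(B|A)*P(A) = 0.655 * 0.098 = 0.06419
P(B|not A)*P(not A) = 0.174 * 0.902 = 0.156948
P(B) = 0.06419 + 0.156948 = 0.221138
P(A|B) = 0.06419 / 0.221138 ≈ 0.29027123

0.290271


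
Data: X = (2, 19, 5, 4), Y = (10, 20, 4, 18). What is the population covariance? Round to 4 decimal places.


Cov = (1/n)*sum((xi-xbar)(yi-ybar))
n = 4, xbar = 30/4 = 7.5, ybar = 52/4 = 13
sum((xi-xbar)(yi-ybar)) = 102
Cov = 102 / 4 = 25.5

25.5000


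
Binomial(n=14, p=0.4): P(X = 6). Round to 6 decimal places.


P = C(n,k) * p^k * (1-p)^(n-k)
C(14,6) = 3003
p^k = 0.4^6 = 0.004096
(1-p)^(n-k) = 0.6^8 = 0.01679616
P = 3003 * 0.004096 * 0.01679616 ≈ 0.206598

0.206598


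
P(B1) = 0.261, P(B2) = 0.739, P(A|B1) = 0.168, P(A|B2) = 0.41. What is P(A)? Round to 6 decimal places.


P(A) = P(A|B1)*P(B1) + P(A|B2)*P(B2)
P(A|B1)*P(B1) = 0.168 * 0.261 = 0.043848
P(A|B2)*P(B2) = 0.41 * 0.739 = 0.30299
P(A) = 0.043848 + 0.30299 = 0.346838

0.346838


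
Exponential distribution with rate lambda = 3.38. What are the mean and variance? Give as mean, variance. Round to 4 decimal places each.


mean = 1/lam, var = 1/lam^2
mean = 1 / 3.38 = 50/169 ≈ 0.295858
lam^2 = 3.38^2 = 11.4244
var = 1 / 11.4244 ≈ 0.087532

0.2959, 0.0875


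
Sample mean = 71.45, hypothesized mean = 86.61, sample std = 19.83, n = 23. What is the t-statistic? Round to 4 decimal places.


t = (xbar - mu0) / (s/sqrt(n))
xbar - mu0 = 71.45 - 86.61 = -15.16
sqrt(23) ≈ 4.79583152
s/sqrt(n) = 19.83 / 4.79583152 ≈ 4.13484083
t = -15.16 / 4.13484083 ≈ -3.666405

-3.6664


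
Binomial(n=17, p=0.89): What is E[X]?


E[X] = n*p = 17 * 0.89 = 15.13

15.13


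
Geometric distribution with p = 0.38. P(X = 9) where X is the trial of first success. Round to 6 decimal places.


P = (1-p)^(k-1) * p
(1-p)^(k-1) = 0.62^8 ≈ 0.02183401
P = 0.02183401 * 0.38 ≈ 0.008296924

0.008297


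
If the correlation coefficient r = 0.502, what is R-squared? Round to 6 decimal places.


R^2 = r^2 = (0.502)^2 = 0.252004

0.252004


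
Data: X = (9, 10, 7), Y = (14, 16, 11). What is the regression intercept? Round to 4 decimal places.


a = ybar - b*xbar, where b = sum((xi-xbar)(yi-ybar)) / sum((xi-xbar)^2)
n = 3, xbar = 26/3 ≈ 8.666667, ybar = 41/3 ≈ 13.666667
Sxy = sum((xi-xbar)(yi-ybar)) = 23/3 ≈ 7.666667
Sxx = sum((xi-xbar)^2) = 14/3 ≈ 4.666667
b = Sxy / Sxx = 23/14 ≈ 1.642857
a = 13.666667 - 1.642857 * 8.666667 = -4/7 ≈ -0.571429

-0.5714


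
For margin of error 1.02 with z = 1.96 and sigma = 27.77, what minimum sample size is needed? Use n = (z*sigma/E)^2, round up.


z*sigma/E = 1.96 * 27.77 / 1.02 = 136073/2550 ≈ 53.361961
(z*sigma/E)^2 ≈ 2847.498859
round up: n = 2848

2848


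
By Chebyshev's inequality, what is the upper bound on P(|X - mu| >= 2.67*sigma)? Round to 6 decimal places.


P <= 1/k^2
k^2 = 2.67^2 = 7.1289
1/k^2 = 1 / 7.1289 ≈ 0.14027410

0.140274


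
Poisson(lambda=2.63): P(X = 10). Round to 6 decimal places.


P = e^(-lam) * lam^k / k!
e^(-2.63) ≈ 0.07207846
lam^k = 2.63^10 ≈ 15832.791218
k! = 10! = 3628800
P = 0.07207846 * 15832.791218 / 3628800 ≈ 0.000314

0.000314


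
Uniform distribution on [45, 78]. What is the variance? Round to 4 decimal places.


Var = (b-a)^2 / 12
(b-a)^2 = (78 - 45)^2 = 1089
Var = 1089/12 = 90.75

90.7500


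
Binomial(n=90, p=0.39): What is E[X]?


E[X] = n*p = 90 * 0.39 = 35.1

35.1


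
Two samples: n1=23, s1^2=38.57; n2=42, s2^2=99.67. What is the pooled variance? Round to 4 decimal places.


sp^2 = ((n1-1)*s1^2 + (n2-1)*s2^2)/(n1+n2-2)
(n1-1)*s1^2 = 22 * 38.57 = 848.54
(n2-1)*s2^2 = 41 * 99.67 = 4086.47
numerator = 848.54 + 4086.47 = 4935.01
n1+n2-2 = 63
sp^2 = 4935.01 / 63 = 493501/6300 ≈ 78.333492

78.3335


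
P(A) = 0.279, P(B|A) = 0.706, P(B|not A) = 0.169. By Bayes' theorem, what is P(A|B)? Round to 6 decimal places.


P(A|B) = P(B|A)*P(A) / P(B), P(B) = P(B|A)*P(A) + P(B|not A)*P(not A)
P(B|A)*P(A) = 0.706 * 0.279 = 0.196974
P(B|not A)*P(not A) = 0.169 * 0.721 = 0.121849
P(B) = 0.196974 + 0.121849 = 0.318823
P(A|B) = 0.196974 / 0.318823 ≈ 0.61781616

0.617816


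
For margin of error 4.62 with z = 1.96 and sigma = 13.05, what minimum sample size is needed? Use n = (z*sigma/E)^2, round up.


z*sigma/E = 1.96 * 13.05 / 4.62 = 609/110 ≈ 5.536364
(z*sigma/E)^2 ≈ 30.651322
round up: n = 31

31


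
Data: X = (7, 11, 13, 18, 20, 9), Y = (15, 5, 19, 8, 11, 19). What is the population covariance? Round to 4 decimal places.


Cov = (1/n)*sum((xi-xbar)(yi-ybar))
n = 6, xbar = 78/6 = 13, ybar = 77/6 ≈ 12.833333
sum((xi-xbar)(yi-ybar)) = -59
Cov = -59 / 6 = -59/6 ≈ -9.833333

-9.8333


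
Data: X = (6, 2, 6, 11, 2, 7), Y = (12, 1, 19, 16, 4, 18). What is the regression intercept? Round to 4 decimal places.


a = ybar - b*xbar, where b = sum((xi-xbar)(yi-ybar)) / sum((xi-xbar)^2)
n = 6, xbar = 34/6 = 17/3 ≈ 5.666667, ybar = 70/6 = 35/3 ≈ 11.666667
Sxy = sum((xi-xbar)(yi-ybar)) = 304/3 ≈ 101.333333
Sxx = sum((xi-xbar)^2) = 172/3 ≈ 57.333333
b = Sxy / Sxx = 76/43 ≈ 1.767442
a = 11.666667 - 1.767442 * 5.666667 = 71/43 ≈ 1.651163

1.6512


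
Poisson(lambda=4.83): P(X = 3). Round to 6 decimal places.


P = e^(-lam) * lam^k / k!
e^(-4.83) ≈ 0.007986521
lam^k = 4.83^3 = 112.678587
k! = 3! = 6
P = 0.007986521 * 112.678587 / 6 ≈ 0.149985

0.149985


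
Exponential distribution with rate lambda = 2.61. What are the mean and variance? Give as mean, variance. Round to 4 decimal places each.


mean = 1/lam, var = 1/lam^2
mean = 1 / 2.61 = 100/261 ≈ 0.383142
lam^2 = 2.61^2 = 6.8121
var = 1 / 6.8121 ≈ 0.146798

0.3831, 0.1468


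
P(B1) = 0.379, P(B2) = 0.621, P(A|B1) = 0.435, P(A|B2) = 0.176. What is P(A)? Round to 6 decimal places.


P(A) = P(A|B1)*P(B1) + P(A|B2)*P(B2)
P(A|B1)*P(B1) = 0.435 * 0.379 = 0.164865
P(A|B2)*P(B2) = 0.176 * 0.621 = 0.109296
P(A) = 0.164865 + 0.109296 = 0.274161

0.274161


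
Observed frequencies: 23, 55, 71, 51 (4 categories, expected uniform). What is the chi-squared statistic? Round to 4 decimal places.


chi2 = sum((O-E)^2/E), E = total/4
total = 200, E = 200/4 = 50
(23 - 50)^2 / 50 = 729 / 50 = 14.58
(55 - 50)^2 / 50 = 25 / 50 = 0.5
(71 - 50)^2 / 50 = 441 / 50 = 8.82
(51 - 50)^2 / 50 = 1 / 50 = 0.02
chi2 = 23.92

23.9200


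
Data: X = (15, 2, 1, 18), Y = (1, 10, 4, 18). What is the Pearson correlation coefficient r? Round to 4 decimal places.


r = sum((xi-xbar)(yi-ybar)) / sqrt(sum((xi-xbar)^2) * sum((yi-ybar)^2))
n = 4, xbar = 36/4 = 9, ybar = 33/4 = 8.25
Sxy = sum((xi-xbar)(yi-ybar)) = 66
Sxx = sum((xi-xbar)^2) = 230
Syy = sum((yi-ybar)^2) = 168.75
sqrt(Sxx*Syy) ≈ 197.008883
r = Sxy / sqrt(Sxx*Syy) = 66 / 197.008883 ≈ 0.335010

0.3350


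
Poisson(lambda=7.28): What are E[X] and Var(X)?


E[X] = Var(X) = lambda = 7.28

7.28, 7.28


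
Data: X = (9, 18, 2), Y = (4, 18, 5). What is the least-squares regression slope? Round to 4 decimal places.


b = sum((xi-xbar)(yi-ybar)) / sum((xi-xbar)^2)
n = 3, xbar = 29/3 ≈ 9.666667, ybar = 27/3 = 9
Sxy = sum((xi-xbar)(yi-ybar)) = 109
Sxx = sum((xi-xbar)^2) = 386/3 ≈ 128.666667
b = Sxy / Sxx = 327/386 ≈ 0.847150

0.8472


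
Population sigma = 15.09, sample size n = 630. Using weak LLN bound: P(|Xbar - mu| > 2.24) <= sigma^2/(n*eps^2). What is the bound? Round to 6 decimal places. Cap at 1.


bound = min(1, sigma^2/(n*eps^2))
sigma^2 = 15.09^2 = 227.7081
n*eps^2 = 630 * 2.24^2 = 630 * 5.0176 = 3161.088
sigma^2/(n*eps^2) = 227.7081 / 3161.088 ≈ 0.07203472

0.072035


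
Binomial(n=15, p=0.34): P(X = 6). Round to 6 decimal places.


P = C(n,k) * p^k * (1-p)^(n-k)
C(15,6) = 5005
p^k = 0.34^6 ≈ 0.001544804
(1-p)^(n-k) = 0.66^9 ≈ 0.02376268
P = 5005 * 0.001544804 * 0.02376268 ≈ 0.183727

0.183727


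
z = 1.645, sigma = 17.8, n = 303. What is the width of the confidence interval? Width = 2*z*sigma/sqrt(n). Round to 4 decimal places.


width = 2*z*sigma/sqrt(n)
2*z*sigma = 2 * 1.645 * 17.8 = 58.562
sqrt(303) ≈ 17.406895
width = 58.562 / 17.406895 ≈ 3.364299

3.3643


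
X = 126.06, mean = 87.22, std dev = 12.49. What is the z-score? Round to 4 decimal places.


z = (X - mu) / sigma
X - mu = 126.06 - 87.22 = 38.84
z = 38.84 / 12.49 = 3884/1249 ≈ 3.109688

3.1097


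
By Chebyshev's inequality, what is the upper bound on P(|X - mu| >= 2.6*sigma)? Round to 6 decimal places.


P <= 1/k^2
k^2 = 2.6^2 = 6.76
1/k^2 = 1 / 6.76 = 25/169 ≈ 0.14792899

0.147929


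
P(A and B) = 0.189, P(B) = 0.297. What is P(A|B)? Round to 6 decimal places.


P(A|B) = P(A and B) / P(B) = 0.189 / 0.297 = 7/11 ≈ 0.63636364

0.636364


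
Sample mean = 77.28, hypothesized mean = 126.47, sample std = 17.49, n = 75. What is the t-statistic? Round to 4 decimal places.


t = (xbar - mu0) / (s/sqrt(n))
xbar - mu0 = 77.28 - 126.47 = -49.19
sqrt(75) ≈ 8.66025404
s/sqrt(n) = 17.49 / 8.66025404 ≈ 2.01957124
t = -49.19 / 2.01957124 ≈ -24.356655

-24.3567


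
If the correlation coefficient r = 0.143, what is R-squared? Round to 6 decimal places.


R^2 = r^2 = (0.143)^2 = 0.020449

0.020449


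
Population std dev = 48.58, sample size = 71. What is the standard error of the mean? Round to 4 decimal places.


SE = sigma / sqrt(n)
sqrt(71) ≈ 8.426150
SE = 48.58 / 8.426150 ≈ 5.765385

5.7654


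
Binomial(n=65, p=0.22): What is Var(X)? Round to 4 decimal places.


Var = n*p*(1-p) = 65 * 0.22 * 0.78 = 11.154

11.1540


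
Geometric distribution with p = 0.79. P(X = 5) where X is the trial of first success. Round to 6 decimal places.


P = (1-p)^(k-1) * p
(1-p)^(k-1) = 0.21^4 = 0.00194481
P = 0.00194481 * 0.79 ≈ 0.001536400

0.001536


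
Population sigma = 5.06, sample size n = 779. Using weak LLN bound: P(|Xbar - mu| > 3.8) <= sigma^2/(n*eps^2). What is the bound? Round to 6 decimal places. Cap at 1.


bound = min(1, sigma^2/(n*eps^2))
sigma^2 = 5.06^2 = 25.6036
n*eps^2 = 779 * 3.8^2 = 779 * 14.44 = 11248.76
sigma^2/(n*eps^2) = 25.6036 / 11248.76 ≈ 0.00227613

0.002276


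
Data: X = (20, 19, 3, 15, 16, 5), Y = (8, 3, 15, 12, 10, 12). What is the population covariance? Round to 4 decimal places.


Cov = (1/n)*sum((xi-xbar)(yi-ybar))
n = 6, xbar = 78/6 = 13, ybar = 60/6 = 10
sum((xi-xbar)(yi-ybar)) = -118
Cov = -118 / 6 = -59/3 ≈ -19.666667

-19.6667


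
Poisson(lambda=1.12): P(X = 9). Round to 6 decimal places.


P = e^(-lam) * lam^k / k!
e^(-1.12) ≈ 0.3262798
lam^k = 1.12^9 ≈ 2.773079
k! = 9! = 362880
P = 0.3262798 * 2.773079 / 362880 ≈ 0.000002

0.000002


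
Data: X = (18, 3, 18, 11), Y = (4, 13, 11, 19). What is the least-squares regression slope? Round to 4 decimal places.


b = sum((xi-xbar)(yi-ybar)) / sum((xi-xbar)^2)
n = 4, xbar = 50/4 = 12.5, ybar = 47/4 = 11.75
Sxy = sum((xi-xbar)(yi-ybar)) = -69.5
Sxx = sum((xi-xbar)^2) = 153
b = Sxy / Sxx = -139/306 ≈ -0.454248

-0.4542


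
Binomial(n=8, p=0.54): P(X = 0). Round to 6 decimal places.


P = C(n,k) * p^k * (1-p)^(n-k)
C(8,0) = 1
p^k = 0.54^0 = 1
(1-p)^(n-k) = 0.46^8 ≈ 0.002004761
P = 1 * 1 * 0.002004761 ≈ 0.002005

0.002005


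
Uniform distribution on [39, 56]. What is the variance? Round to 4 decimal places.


Var = (b-a)^2 / 12
(b-a)^2 = (56 - 39)^2 = 289
Var = 289/12 ≈ 24.083333

24.0833


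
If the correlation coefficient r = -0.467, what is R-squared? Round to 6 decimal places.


R^2 = r^2 = (-0.467)^2 = 0.218089

0.218089


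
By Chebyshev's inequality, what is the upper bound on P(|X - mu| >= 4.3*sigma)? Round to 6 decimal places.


P <= 1/k^2
k^2 = 4.3^2 = 18.49
1/k^2 = 1 / 18.49 = 100/1849 ≈ 0.05408329

0.054083


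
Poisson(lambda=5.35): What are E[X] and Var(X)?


E[X] = Var(X) = lambda = 5.35

5.35, 5.35


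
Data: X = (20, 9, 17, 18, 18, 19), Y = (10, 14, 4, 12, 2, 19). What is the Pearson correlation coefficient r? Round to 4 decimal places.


r = sum((xi-xbar)(yi-ybar)) / sqrt(sum((xi-xbar)^2) * sum((yi-ybar)^2))
n = 6, xbar = 101/6 ≈ 16.833333, ybar = 61/6 ≈ 10.166667
Sxy = sum((xi-xbar)(yi-ybar)) = -119/6 ≈ -19.833333
Sxx = sum((xi-xbar)^2) = 473/6 ≈ 78.833333
Syy = sum((yi-ybar)^2) = 1205/6 ≈ 200.833333
sqrt(Sxx*Syy) ≈ 125.826711
r = Sxy / sqrt(Sxx*Syy) = -19.833333 / 125.826711 ≈ -0.157624

-0.1576


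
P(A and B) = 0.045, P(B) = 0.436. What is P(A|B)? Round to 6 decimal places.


P(A|B) = P(A and B) / P(B) = 0.045 / 0.436 = 45/436 ≈ 0.10321101

0.103211
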